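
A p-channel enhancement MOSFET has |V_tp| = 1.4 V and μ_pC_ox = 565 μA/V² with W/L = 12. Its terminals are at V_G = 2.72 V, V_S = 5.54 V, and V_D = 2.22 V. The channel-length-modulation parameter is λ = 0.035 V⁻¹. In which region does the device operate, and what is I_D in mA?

Saturation; I_D = 7.63 mA

V_SG = V_S − V_G = 5.54 − 2.72 = 2.82 V; V_SD = V_S − V_D = 5.54 − 2.22 = 3.32 V.
k_p = μ_pC_ox · (W/L) = 6.78 mA/V².
V_ov = V_SG − |V_tp| = 2.82 − 1.4 = 1.42 V.
Since V_SD = 3.32 V ≥ V_ov = 1.42 V, the device is in saturation.
I_D = ½ k_p V_ov² (1 + λ V_SD) = 0.5 × 6.78 × 1.42² × (1 + 0.035 × 3.32) = 7.63 mA.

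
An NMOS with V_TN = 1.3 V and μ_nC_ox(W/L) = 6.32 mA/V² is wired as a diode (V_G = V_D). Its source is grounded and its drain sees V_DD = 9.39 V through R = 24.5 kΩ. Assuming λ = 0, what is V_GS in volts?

V_GS = 1.62 V

With gate tied to drain, V_GS = V_DS ≥ V_GS − V_TN, so the device is in saturation.
KCL at the drain: ½ k_n (V_GS − V_TN)² = (V_DD − V_GS)/R.
Let x = V_GS − 1.3. Then 77.4 x² + x − 8.09 = 0, giving x = 0.317 V (positive root), so V_GS = 1.62 V.
I_D = (V_DD − V_GS)/R = (9.39 − 1.62) / 24.5 = 0.317 mA.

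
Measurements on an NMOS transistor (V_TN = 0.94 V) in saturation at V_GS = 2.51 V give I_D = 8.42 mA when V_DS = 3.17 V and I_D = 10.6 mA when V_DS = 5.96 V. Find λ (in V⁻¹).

λ = 0.131 V⁻¹

With V_GS fixed, I_D ∝ (1 + λ V_DS) in saturation, so I_D2/I_D1 = (1 + λ V_DS2)/(1 + λ V_DS1).
10.6/8.42 = 1.259 = (1 + 5.96 λ)/(1 + 3.17 λ).
Solving: λ (I_D1 V_DS2 − I_D2 V_DS1) = I_D2 − I_D1, so λ = (10.6 − 8.42) / (8.42 × 5.96 − 10.6 × 3.17) = 2.18 / 16.6 = 0.131 V⁻¹.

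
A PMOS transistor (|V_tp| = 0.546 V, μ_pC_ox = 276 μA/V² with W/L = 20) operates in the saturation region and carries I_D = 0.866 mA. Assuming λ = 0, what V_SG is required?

V_SG = 1.11 V

k_p = μ_pC_ox · (W/L) = 5.52 mA/V².
In saturation I_D = ½ k_p (V_SG − |V_tp|)², so V_SG − |V_tp| = √(2 I_D / k_p) = √(2 × 0.866 / 5.52) = 0.56 V.
V_SG = 0.546 + 0.56 = 1.11 V.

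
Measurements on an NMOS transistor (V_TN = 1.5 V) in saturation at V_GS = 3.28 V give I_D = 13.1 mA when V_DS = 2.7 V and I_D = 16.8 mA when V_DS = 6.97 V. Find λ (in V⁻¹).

λ = 0.0805 V⁻¹

With V_GS fixed, I_D ∝ (1 + λ V_DS) in saturation, so I_D2/I_D1 = (1 + λ V_DS2)/(1 + λ V_DS1).
16.8/13.1 = 1.282 = (1 + 6.97 λ)/(1 + 2.7 λ).
Solving: λ (I_D1 V_DS2 − I_D2 V_DS1) = I_D2 − I_D1, so λ = (16.8 − 13.1) / (13.1 × 6.97 − 16.8 × 2.7) = 3.7 / 45.9 = 0.0805 V⁻¹.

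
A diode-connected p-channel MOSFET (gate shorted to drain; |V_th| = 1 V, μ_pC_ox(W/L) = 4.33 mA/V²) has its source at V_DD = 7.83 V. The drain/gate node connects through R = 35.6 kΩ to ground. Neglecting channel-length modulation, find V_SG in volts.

V_SG = 1.29 V

With gate tied to drain, V_SG = V_SD ≥ V_SG − |V_th|, so the device is in saturation.
KCL at the drain: ½ k_p (V_SG − |V_th|)² = (V_DD − V_SG)/R.
Let x = V_SG − 1. Then 77.1 x² + x − 6.83 = 0, giving x = 0.291 V (positive root), so V_SG = 1.29 V.
I_D = (V_DD − V_SG)/R = (7.83 − 1.29) / 35.6 = 0.184 mA.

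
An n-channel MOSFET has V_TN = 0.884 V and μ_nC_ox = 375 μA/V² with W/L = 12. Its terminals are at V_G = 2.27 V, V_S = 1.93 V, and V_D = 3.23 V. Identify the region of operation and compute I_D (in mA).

Cutoff; I_D = 0 mA

V_GS = V_G − V_S = 2.27 − 1.93 = 0.34 V; V_DS = V_D − V_S = 3.23 − 1.93 = 1.3 V.
V_GS = 0.34 V < V_TN = 0.884 V, so the transistor is in cutoff.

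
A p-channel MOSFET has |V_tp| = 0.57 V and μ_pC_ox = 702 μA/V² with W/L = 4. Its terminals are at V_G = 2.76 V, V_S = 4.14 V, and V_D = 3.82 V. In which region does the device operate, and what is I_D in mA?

V_SG = V_S − V_G = 4.14 − 2.76 = 1.38 V; V_SD = V_S − V_D = 4.14 − 3.82 = 0.32 V.
k_p = μ_pC_ox · (W/L) = 2.808 mA/V².
V_ov = V_SG − |V_tp| = 1.38 − 0.57 = 0.81 V.
Since V_SD = 0.32 V < V_ov = 0.81 V, the device is in the triode region.
I_D = k_p [V_ov · V_SD − ½ V_SD²] = 2.808 × [0.81 × 0.32 − 0.5 × 0.32²] = 0.584 mA.

Triode; I_D = 0.584 mA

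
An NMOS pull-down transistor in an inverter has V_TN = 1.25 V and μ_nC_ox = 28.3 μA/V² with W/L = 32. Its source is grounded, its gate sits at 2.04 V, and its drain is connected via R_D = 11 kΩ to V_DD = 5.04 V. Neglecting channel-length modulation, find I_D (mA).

I_D = 0.283 mA

V_GS = V_G = 2.04 V, so V_ov = 2.04 − 1.25 = 0.79 V.
k_n = μ_nC_ox · (W/L) = 0.9056 mA/V².
Assume saturation: I_D = ½ k_n V_ov² = 0.5 × 0.9056 × 0.79² = 0.283 mA, giving V_DS = V_DD − I_D R_D = 5.04 − 0.283 × 11 = 1.93 V.
V_DS = 1.93 V ≥ V_ov = 0.79 V, confirming saturation.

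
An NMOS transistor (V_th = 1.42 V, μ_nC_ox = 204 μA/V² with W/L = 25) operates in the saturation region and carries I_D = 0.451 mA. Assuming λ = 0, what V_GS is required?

V_GS = 1.84 V

k_n = μ_nC_ox · (W/L) = 5.1 mA/V².
In saturation I_D = ½ k_n (V_GS − V_th)², so V_GS − V_th = √(2 I_D / k_n) = √(2 × 0.451 / 5.1) = 0.421 V.
V_GS = 1.42 + 0.421 = 1.84 V.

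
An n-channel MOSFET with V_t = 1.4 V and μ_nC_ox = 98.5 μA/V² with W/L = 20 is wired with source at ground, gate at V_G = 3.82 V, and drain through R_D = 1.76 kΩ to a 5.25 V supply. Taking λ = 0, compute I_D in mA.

I_D = 2.62 mA

V_GS = V_G = 3.82 V, so V_ov = 3.82 − 1.4 = 2.42 V.
k_n = μ_nC_ox · (W/L) = 1.97 mA/V².
Assume saturation: I_D = ½ k_n V_ov² = 0.5 × 1.97 × 2.42² = 5.77 mA, giving V_DS = V_DD − I_D R_D = 5.25 − 5.77 × 1.76 = -4.9 V.
But -4.9 V < V_ov = 2.42 V, so the device is actually in triode.
In triode I_D = k_n[V_ov V_DS − ½ V_DS²] and I_D = (V_DD − V_DS)/R_D. Equating: 1.73 V_DS² − 9.391 V_DS + 5.25 = 0, giving V_DS = 0.633 V (the root below V_ov).
I_D = (5.25 − 0.633) / 1.76 = 2.62 mA.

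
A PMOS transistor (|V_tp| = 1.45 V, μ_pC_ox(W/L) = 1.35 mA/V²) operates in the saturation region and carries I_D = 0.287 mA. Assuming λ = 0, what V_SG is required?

V_SG = 2.10 V

In saturation I_D = ½ k_p (V_SG − |V_tp|)², so V_SG − |V_tp| = √(2 I_D / k_p) = √(2 × 0.287 / 1.35) = 0.652 V.
V_SG = 1.45 + 0.652 = 2.1 V.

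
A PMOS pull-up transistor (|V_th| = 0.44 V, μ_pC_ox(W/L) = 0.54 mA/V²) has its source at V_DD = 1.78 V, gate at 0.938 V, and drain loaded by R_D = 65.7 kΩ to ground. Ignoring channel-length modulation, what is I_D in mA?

V_SG = V_DD − V_G = 1.78 − 0.938 = 0.842 V, so V_ov = 0.842 − 0.44 = 0.402 V.
Assume saturation: I_D = ½ k_p V_ov² = 0.5 × 0.54 × 0.402² = 0.0436 mA, giving V_SD = V_DD − I_D R_D = 1.78 − 0.0436 × 65.7 = -1.09 V.
But -1.09 V < V_ov = 0.402 V, so the device is actually in triode.
In triode I_D = k_p[V_ov V_SD − ½ V_SD²] and I_D = (V_DD − V_SD)/R_D. Equating: 17.7 V_SD² − 15.26 V_SD + 1.78 = 0, giving V_SD = 0.139 V (the root below V_ov).
I_D = (1.78 − 0.139) / 65.7 = 0.025 mA.

I_D = 0.0250 mA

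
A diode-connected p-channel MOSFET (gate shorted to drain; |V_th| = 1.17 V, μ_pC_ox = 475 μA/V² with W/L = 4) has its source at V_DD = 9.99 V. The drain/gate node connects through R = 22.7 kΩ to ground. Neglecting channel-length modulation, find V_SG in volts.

V_SG = 1.79 V

With gate tied to drain, V_SG = V_SD ≥ V_SG − |V_th|, so the device is in saturation.
k_p = μ_pC_ox · (W/L) = 1.9 mA/V².
KCL at the drain: ½ k_p (V_SG − |V_th|)² = (V_DD − V_SG)/R.
Let x = V_SG − 1.17. Then 21.6 x² + x − 8.82 = 0, giving x = 0.617 V (positive root), so V_SG = 1.79 V.
I_D = (V_DD − V_SG)/R = (9.99 − 1.79) / 22.7 = 0.361 mA.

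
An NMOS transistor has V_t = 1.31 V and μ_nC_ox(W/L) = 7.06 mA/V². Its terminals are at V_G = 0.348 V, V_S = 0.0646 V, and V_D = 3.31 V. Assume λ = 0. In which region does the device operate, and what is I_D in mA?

V_GS = V_G − V_S = 0.348 − 0.0646 = 0.283 V; V_DS = V_D − V_S = 3.31 − 0.0646 = 3.25 V.
V_GS = 0.283 V < V_t = 1.31 V, so the transistor is in cutoff.

Cutoff; I_D = 0 mA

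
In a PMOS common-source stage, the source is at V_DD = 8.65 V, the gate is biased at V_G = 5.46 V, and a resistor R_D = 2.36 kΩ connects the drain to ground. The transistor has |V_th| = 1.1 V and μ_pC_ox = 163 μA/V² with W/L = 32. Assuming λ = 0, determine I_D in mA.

I_D = 3.52 mA

V_SG = V_DD − V_G = 8.65 − 5.46 = 3.19 V, so V_ov = 3.19 − 1.1 = 2.09 V.
k_p = μ_pC_ox · (W/L) = 5.216 mA/V².
Assume saturation: I_D = ½ k_p V_ov² = 0.5 × 5.216 × 2.09² = 11.4 mA, giving V_SD = V_DD − I_D R_D = 8.65 − 11.4 × 2.36 = -18.2 V.
But -18.2 V < V_ov = 2.09 V, so the device is actually in triode.
In triode I_D = k_p[V_ov V_SD − ½ V_SD²] and I_D = (V_DD − V_SD)/R_D. Equating: 6.15 V_SD² − 26.73 V_SD + 8.65 = 0, giving V_SD = 0.352 V (the root below V_ov).
I_D = (8.65 − 0.352) / 2.36 = 3.52 mA.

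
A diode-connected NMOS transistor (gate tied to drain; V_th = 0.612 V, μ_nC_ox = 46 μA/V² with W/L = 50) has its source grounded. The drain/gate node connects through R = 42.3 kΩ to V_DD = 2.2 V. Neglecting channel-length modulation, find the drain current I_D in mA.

I_D = 0.0335 mA

With gate tied to drain, V_GS = V_DS ≥ V_GS − V_th, so the device is in saturation.
k_n = μ_nC_ox · (W/L) = 2.3 mA/V².
KCL at the drain: ½ k_n (V_GS − V_th)² = (V_DD − V_GS)/R.
Let x = V_GS − 0.612. Then 48.6 x² + x − 1.588 = 0, giving x = 0.171 V (positive root), so V_GS = 0.783 V.
I_D = (V_DD − V_GS)/R = (2.2 − 0.783) / 42.3 = 0.0335 mA.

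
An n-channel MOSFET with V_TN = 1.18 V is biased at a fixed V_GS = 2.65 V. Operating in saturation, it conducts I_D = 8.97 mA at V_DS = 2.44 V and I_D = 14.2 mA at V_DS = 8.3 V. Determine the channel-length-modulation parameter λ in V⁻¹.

λ = 0.131 V⁻¹

With V_GS fixed, I_D ∝ (1 + λ V_DS) in saturation, so I_D2/I_D1 = (1 + λ V_DS2)/(1 + λ V_DS1).
14.2/8.97 = 1.583 = (1 + 8.3 λ)/(1 + 2.44 λ).
Solving: λ (I_D1 V_DS2 − I_D2 V_DS1) = I_D2 − I_D1, so λ = (14.2 − 8.97) / (8.97 × 8.3 − 14.2 × 2.44) = 5.23 / 39.8 = 0.131 V⁻¹.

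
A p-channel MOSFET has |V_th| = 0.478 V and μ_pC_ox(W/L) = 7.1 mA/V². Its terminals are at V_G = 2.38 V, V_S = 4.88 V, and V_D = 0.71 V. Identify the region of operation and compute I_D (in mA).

Saturation; I_D = 14.5 mA

V_SG = V_S − V_G = 4.88 − 2.38 = 2.5 V; V_SD = V_S − V_D = 4.88 − 0.71 = 4.17 V.
V_ov = V_SG − |V_th| = 2.5 − 0.478 = 2.02 V.
Since V_SD = 4.17 V ≥ V_ov = 2.02 V, the device is in saturation.
I_D = ½ k_p V_ov² = 0.5 × 7.1 × 2.02² = 14.5 mA.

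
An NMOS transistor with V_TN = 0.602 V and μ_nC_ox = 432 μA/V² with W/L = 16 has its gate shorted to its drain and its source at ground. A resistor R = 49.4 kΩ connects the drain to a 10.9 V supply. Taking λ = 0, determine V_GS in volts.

With gate tied to drain, V_GS = V_DS ≥ V_GS − V_TN, so the device is in saturation.
k_n = μ_nC_ox · (W/L) = 6.912 mA/V².
KCL at the drain: ½ k_n (V_GS − V_TN)² = (V_DD − V_GS)/R.
Let x = V_GS − 0.602. Then 171 x² + x − 10.3 = 0, giving x = 0.243 V (positive root), so V_GS = 0.845 V.
I_D = (V_DD − V_GS)/R = (10.9 − 0.845) / 49.4 = 0.204 mA.

V_GS = 0.845 V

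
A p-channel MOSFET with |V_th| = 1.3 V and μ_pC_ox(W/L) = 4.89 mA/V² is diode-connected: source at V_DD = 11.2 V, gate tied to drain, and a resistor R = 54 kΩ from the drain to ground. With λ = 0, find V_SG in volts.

V_SG = 1.57 V

With gate tied to drain, V_SG = V_SD ≥ V_SG − |V_th|, so the device is in saturation.
KCL at the drain: ½ k_p (V_SG − |V_th|)² = (V_DD − V_SG)/R.
Let x = V_SG − 1.3. Then 132 x² + x − 9.9 = 0, giving x = 0.27 V (positive root), so V_SG = 1.57 V.
I_D = (V_DD − V_SG)/R = (11.2 − 1.57) / 54 = 0.178 mA.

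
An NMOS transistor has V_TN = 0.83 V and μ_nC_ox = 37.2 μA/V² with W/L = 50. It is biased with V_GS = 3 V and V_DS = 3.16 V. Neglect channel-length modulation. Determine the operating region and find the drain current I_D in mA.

k_n = μ_nC_ox · (W/L) = 1.86 mA/V².
V_ov = V_GS − V_TN = 3 − 0.83 = 2.17 V.
Since V_DS = 3.16 V ≥ V_ov = 2.17 V, the device is in saturation.
I_D = ½ k_n V_ov² = 0.5 × 1.86 × 2.17² = 4.38 mA.

Saturation; I_D = 4.38 mA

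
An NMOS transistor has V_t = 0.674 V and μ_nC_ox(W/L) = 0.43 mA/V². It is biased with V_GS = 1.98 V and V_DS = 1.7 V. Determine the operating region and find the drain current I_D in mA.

Saturation; I_D = 0.367 mA

V_ov = V_GS − V_t = 1.98 − 0.674 = 1.31 V.
Since V_DS = 1.7 V ≥ V_ov = 1.31 V, the device is in saturation.
I_D = ½ k_n V_ov² = 0.5 × 0.43 × 1.31² = 0.367 mA.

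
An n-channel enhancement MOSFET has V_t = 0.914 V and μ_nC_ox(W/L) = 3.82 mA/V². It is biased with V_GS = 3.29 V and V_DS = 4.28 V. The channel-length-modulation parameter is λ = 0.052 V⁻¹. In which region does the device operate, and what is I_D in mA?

Saturation; I_D = 13.2 mA

V_ov = V_GS − V_t = 3.29 − 0.914 = 2.38 V.
Since V_DS = 4.28 V ≥ V_ov = 2.38 V, the device is in saturation.
I_D = ½ k_n V_ov² (1 + λ V_DS) = 0.5 × 3.82 × 2.38² × (1 + 0.052 × 4.28) = 13.2 mA.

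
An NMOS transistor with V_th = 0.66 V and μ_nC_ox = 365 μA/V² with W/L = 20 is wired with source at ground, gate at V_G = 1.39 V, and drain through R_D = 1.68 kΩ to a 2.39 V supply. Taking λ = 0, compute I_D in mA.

I_D = 1.25 mA

V_GS = V_G = 1.39 V, so V_ov = 1.39 − 0.66 = 0.73 V.
k_n = μ_nC_ox · (W/L) = 7.3 mA/V².
Assume saturation: I_D = ½ k_n V_ov² = 0.5 × 7.3 × 0.73² = 1.95 mA, giving V_DS = V_DD − I_D R_D = 2.39 − 1.95 × 1.68 = -0.878 V.
But -0.878 V < V_ov = 0.73 V, so the device is actually in triode.
In triode I_D = k_n[V_ov V_DS − ½ V_DS²] and I_D = (V_DD − V_DS)/R_D. Equating: 6.13 V_DS² − 9.953 V_DS + 2.39 = 0, giving V_DS = 0.293 V (the root below V_ov).
I_D = (2.39 − 0.293) / 1.68 = 1.25 mA.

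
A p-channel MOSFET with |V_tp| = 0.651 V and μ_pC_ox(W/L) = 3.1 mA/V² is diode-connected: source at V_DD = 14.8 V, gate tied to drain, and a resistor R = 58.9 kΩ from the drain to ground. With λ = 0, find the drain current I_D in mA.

With gate tied to drain, V_SG = V_SD ≥ V_SG − |V_tp|, so the device is in saturation.
KCL at the drain: ½ k_p (V_SG − |V_tp|)² = (V_DD − V_SG)/R.
Let x = V_SG − 0.651. Then 91.3 x² + x − 14.15 = 0, giving x = 0.388 V (positive root), so V_SG = 1.04 V.
I_D = (V_DD − V_SG)/R = (14.8 − 1.04) / 58.9 = 0.234 mA.

I_D = 0.234 mA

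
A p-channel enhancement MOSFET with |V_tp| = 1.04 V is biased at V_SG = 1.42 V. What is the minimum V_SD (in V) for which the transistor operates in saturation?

V_SD,sat = 0.380 V

The boundary between triode and saturation is V_SD = V_SG − |V_tp| = V_ov.
V_ov = 1.42 − 1.04 = 0.38 V.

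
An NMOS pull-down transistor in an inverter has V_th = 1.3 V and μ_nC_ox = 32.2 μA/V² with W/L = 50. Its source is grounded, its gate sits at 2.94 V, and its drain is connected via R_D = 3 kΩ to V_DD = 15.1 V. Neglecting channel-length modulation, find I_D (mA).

I_D = 2.17 mA

V_GS = V_G = 2.94 V, so V_ov = 2.94 − 1.3 = 1.64 V.
k_n = μ_nC_ox · (W/L) = 1.61 mA/V².
Assume saturation: I_D = ½ k_n V_ov² = 0.5 × 1.61 × 1.64² = 2.17 mA, giving V_DS = V_DD − I_D R_D = 15.1 − 2.17 × 3 = 8.6 V.
V_DS = 8.6 V ≥ V_ov = 1.64 V, confirming saturation.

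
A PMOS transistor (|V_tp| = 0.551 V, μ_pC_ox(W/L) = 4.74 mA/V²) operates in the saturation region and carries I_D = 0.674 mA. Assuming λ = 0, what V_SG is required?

V_SG = 1.08 V

In saturation I_D = ½ k_p (V_SG − |V_tp|)², so V_SG − |V_tp| = √(2 I_D / k_p) = √(2 × 0.674 / 4.74) = 0.533 V.
V_SG = 0.551 + 0.533 = 1.08 V.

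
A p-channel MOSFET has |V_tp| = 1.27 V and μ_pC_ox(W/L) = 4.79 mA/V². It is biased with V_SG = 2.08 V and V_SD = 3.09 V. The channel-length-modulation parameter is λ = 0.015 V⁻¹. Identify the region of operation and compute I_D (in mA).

V_ov = V_SG − |V_tp| = 2.08 − 1.27 = 0.81 V.
Since V_SD = 3.09 V ≥ V_ov = 0.81 V, the device is in saturation.
I_D = ½ k_p V_ov² (1 + λ V_SD) = 0.5 × 4.79 × 0.81² × (1 + 0.015 × 3.09) = 1.64 mA.

Saturation; I_D = 1.64 mA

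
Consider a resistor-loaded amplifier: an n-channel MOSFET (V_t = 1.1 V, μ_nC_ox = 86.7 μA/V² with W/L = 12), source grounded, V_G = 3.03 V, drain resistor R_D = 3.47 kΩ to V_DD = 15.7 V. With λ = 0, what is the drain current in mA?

V_GS = V_G = 3.03 V, so V_ov = 3.03 − 1.1 = 1.93 V.
k_n = μ_nC_ox · (W/L) = 1.04 mA/V².
Assume saturation: I_D = ½ k_n V_ov² = 0.5 × 1.04 × 1.93² = 1.94 mA, giving V_DS = V_DD − I_D R_D = 15.7 − 1.94 × 3.47 = 8.98 V.
V_DS = 8.98 V ≥ V_ov = 1.93 V, confirming saturation.

I_D = 1.94 mA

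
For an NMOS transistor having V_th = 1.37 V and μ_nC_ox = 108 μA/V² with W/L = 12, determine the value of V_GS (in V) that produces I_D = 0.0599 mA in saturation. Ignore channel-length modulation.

k_n = μ_nC_ox · (W/L) = 1.296 mA/V².
In saturation I_D = ½ k_n (V_GS − V_th)², so V_GS − V_th = √(2 I_D / k_n) = √(2 × 0.0599 / 1.296) = 0.304 V.
V_GS = 1.37 + 0.304 = 1.67 V.

V_GS = 1.67 V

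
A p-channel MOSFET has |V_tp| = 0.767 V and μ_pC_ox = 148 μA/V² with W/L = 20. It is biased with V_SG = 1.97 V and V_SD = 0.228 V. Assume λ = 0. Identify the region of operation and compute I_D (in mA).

k_p = μ_pC_ox · (W/L) = 2.96 mA/V².
V_ov = V_SG − |V_tp| = 1.97 − 0.767 = 1.2 V.
Since V_SD = 0.228 V < V_ov = 1.2 V, the device is in the triode region.
I_D = k_p [V_ov · V_SD − ½ V_SD²] = 2.96 × [1.2 × 0.228 − 0.5 × 0.228²] = 0.735 mA.

Triode; I_D = 0.735 mA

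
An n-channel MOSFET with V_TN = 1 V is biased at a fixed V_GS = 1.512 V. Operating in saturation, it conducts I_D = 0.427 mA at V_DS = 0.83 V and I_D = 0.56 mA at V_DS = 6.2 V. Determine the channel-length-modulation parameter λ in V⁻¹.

λ = 0.0609 V⁻¹

With V_GS fixed, I_D ∝ (1 + λ V_DS) in saturation, so I_D2/I_D1 = (1 + λ V_DS2)/(1 + λ V_DS1).
0.56/0.427 = 1.311 = (1 + 6.2 λ)/(1 + 0.83 λ).
Solving: λ (I_D1 V_DS2 − I_D2 V_DS1) = I_D2 − I_D1, so λ = (0.56 − 0.427) / (0.427 × 6.2 − 0.56 × 0.83) = 0.133 / 2.18 = 0.0609 V⁻¹.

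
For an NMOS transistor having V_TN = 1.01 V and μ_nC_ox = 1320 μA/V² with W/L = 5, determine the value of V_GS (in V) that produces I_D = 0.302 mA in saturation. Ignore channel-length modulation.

V_GS = 1.31 V

k_n = μ_nC_ox · (W/L) = 6.6 mA/V².
In saturation I_D = ½ k_n (V_GS − V_TN)², so V_GS − V_TN = √(2 I_D / k_n) = √(2 × 0.302 / 6.6) = 0.303 V.
V_GS = 1.01 + 0.303 = 1.31 V.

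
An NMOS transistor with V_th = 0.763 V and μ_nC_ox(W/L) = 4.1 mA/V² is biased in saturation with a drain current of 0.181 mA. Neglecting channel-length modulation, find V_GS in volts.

V_GS = 1.06 V

In saturation I_D = ½ k_n (V_GS − V_th)², so V_GS − V_th = √(2 I_D / k_n) = √(2 × 0.181 / 4.1) = 0.297 V.
V_GS = 0.763 + 0.297 = 1.06 V.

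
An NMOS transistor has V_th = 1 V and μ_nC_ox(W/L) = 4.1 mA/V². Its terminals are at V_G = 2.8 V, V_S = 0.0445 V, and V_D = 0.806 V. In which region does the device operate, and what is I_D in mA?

V_GS = V_G − V_S = 2.8 − 0.0445 = 2.76 V; V_DS = V_D − V_S = 0.806 − 0.0445 = 0.762 V.
V_ov = V_GS − V_th = 2.76 − 1 = 1.76 V.
Since V_DS = 0.762 V < V_ov = 1.76 V, the device is in the triode region.
I_D = k_n [V_ov · V_DS − ½ V_DS²] = 4.1 × [1.76 × 0.762 − 0.5 × 0.762²] = 4.29 mA.

Triode; I_D = 4.29 mA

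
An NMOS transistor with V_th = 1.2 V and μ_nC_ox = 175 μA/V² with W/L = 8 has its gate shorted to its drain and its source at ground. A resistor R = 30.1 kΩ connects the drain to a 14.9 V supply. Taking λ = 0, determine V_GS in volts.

With gate tied to drain, V_GS = V_DS ≥ V_GS − V_th, so the device is in saturation.
k_n = μ_nC_ox · (W/L) = 1.4 mA/V².
KCL at the drain: ½ k_n (V_GS − V_th)² = (V_DD − V_GS)/R.
Let x = V_GS − 1.2. Then 21.1 x² + x − 13.7 = 0, giving x = 0.783 V (positive root), so V_GS = 1.98 V.
I_D = (V_DD − V_GS)/R = (14.9 − 1.98) / 30.1 = 0.429 mA.

V_GS = 1.98 V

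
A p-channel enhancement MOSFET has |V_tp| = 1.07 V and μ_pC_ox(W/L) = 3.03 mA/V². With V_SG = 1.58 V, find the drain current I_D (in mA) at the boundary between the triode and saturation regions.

At the boundary V_SD = V_ov = V_SG − |V_tp| = 1.58 − 1.07 = 0.51 V.
I_D = ½ k_p V_ov² = 0.5 × 3.03 × 0.51² = 0.394 mA.

I_D = 0.394 mA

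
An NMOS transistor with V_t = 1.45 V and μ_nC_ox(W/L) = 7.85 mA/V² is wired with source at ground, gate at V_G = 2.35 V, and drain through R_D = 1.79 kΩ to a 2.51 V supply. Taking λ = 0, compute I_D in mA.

I_D = 1.29 mA

V_GS = V_G = 2.35 V, so V_ov = 2.35 − 1.45 = 0.9 V.
Assume saturation: I_D = ½ k_n V_ov² = 0.5 × 7.85 × 0.9² = 3.18 mA, giving V_DS = V_DD − I_D R_D = 2.51 − 3.18 × 1.79 = -3.18 V.
But -3.18 V < V_ov = 0.9 V, so the device is actually in triode.
In triode I_D = k_n[V_ov V_DS − ½ V_DS²] and I_D = (V_DD − V_DS)/R_D. Equating: 7.03 V_DS² − 13.65 V_DS + 2.51 = 0, giving V_DS = 0.206 V (the root below V_ov).
I_D = (2.51 − 0.206) / 1.79 = 1.29 mA.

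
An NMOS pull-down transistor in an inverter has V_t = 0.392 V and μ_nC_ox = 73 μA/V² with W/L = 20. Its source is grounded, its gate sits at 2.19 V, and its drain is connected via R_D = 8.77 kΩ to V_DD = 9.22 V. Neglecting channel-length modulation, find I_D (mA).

I_D = 1.00 mA

V_GS = V_G = 2.19 V, so V_ov = 2.19 − 0.392 = 1.8 V.
k_n = μ_nC_ox · (W/L) = 1.46 mA/V².
Assume saturation: I_D = ½ k_n V_ov² = 0.5 × 1.46 × 1.8² = 2.36 mA, giving V_DS = V_DD − I_D R_D = 9.22 − 2.36 × 8.77 = -11.5 V.
But -11.5 V < V_ov = 1.8 V, so the device is actually in triode.
In triode I_D = k_n[V_ov V_DS − ½ V_DS²] and I_D = (V_DD − V_DS)/R_D. Equating: 6.4 V_DS² − 24.02 V_DS + 9.22 = 0, giving V_DS = 0.434 V (the root below V_ov).
I_D = (9.22 − 0.434) / 8.77 = 1 mA.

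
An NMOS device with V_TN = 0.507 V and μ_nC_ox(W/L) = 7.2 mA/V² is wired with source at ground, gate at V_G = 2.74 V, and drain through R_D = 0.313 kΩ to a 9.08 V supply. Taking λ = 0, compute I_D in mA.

I_D = 18.0 mA

V_GS = V_G = 2.74 V, so V_ov = 2.74 − 0.507 = 2.23 V.
Assume saturation: I_D = ½ k_n V_ov² = 0.5 × 7.2 × 2.23² = 18 mA, giving V_DS = V_DD − I_D R_D = 9.08 − 18 × 0.313 = 3.46 V.
V_DS = 3.46 V ≥ V_ov = 2.23 V, confirming saturation.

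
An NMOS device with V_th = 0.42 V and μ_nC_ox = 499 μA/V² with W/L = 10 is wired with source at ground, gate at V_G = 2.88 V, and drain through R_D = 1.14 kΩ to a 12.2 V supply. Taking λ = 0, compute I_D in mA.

V_GS = V_G = 2.88 V, so V_ov = 2.88 − 0.42 = 2.46 V.
k_n = μ_nC_ox · (W/L) = 4.99 mA/V².
Assume saturation: I_D = ½ k_n V_ov² = 0.5 × 4.99 × 2.46² = 15.1 mA, giving V_DS = V_DD − I_D R_D = 12.2 − 15.1 × 1.14 = -5.01 V.
But -5.01 V < V_ov = 2.46 V, so the device is actually in triode.
In triode I_D = k_n[V_ov V_DS − ½ V_DS²] and I_D = (V_DD − V_DS)/R_D. Equating: 2.84 V_DS² − 14.99 V_DS + 12.2 = 0, giving V_DS = 1.01 V (the root below V_ov).
I_D = (12.2 − 1.01) / 1.14 = 9.82 mA.

I_D = 9.82 mA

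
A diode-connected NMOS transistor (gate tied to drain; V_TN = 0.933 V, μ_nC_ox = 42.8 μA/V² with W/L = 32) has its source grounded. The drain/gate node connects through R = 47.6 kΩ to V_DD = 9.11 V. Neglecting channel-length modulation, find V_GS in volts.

V_GS = 1.42 V

With gate tied to drain, V_GS = V_DS ≥ V_GS − V_TN, so the device is in saturation.
k_n = μ_nC_ox · (W/L) = 1.37 mA/V².
KCL at the drain: ½ k_n (V_GS − V_TN)² = (V_DD − V_GS)/R.
Let x = V_GS − 0.933. Then 32.6 x² + x − 8.177 = 0, giving x = 0.486 V (positive root), so V_GS = 1.42 V.
I_D = (V_DD − V_GS)/R = (9.11 − 1.42) / 47.6 = 0.162 mA.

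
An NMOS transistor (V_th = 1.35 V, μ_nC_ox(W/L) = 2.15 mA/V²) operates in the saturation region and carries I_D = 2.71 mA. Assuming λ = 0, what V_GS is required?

V_GS = 2.94 V

In saturation I_D = ½ k_n (V_GS − V_th)², so V_GS − V_th = √(2 I_D / k_n) = √(2 × 2.71 / 2.15) = 1.59 V.
V_GS = 1.35 + 1.59 = 2.94 V.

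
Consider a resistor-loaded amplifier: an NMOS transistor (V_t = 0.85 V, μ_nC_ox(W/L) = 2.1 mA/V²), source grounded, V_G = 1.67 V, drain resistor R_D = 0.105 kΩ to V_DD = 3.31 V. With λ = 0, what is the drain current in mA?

I_D = 0.706 mA

V_GS = V_G = 1.67 V, so V_ov = 1.67 − 0.85 = 0.82 V.
Assume saturation: I_D = ½ k_n V_ov² = 0.5 × 2.1 × 0.82² = 0.706 mA, giving V_DS = V_DD − I_D R_D = 3.31 − 0.706 × 0.105 = 3.24 V.
V_DS = 3.24 V ≥ V_ov = 0.82 V, confirming saturation.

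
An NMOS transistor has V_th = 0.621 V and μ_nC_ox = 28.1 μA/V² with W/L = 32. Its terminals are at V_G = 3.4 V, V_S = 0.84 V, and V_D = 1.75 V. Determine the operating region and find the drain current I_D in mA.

Triode; I_D = 1.21 mA

V_GS = V_G − V_S = 3.4 − 0.84 = 2.56 V; V_DS = V_D − V_S = 1.75 − 0.84 = 0.91 V.
k_n = μ_nC_ox · (W/L) = 0.8992 mA/V².
V_ov = V_GS − V_th = 2.56 − 0.621 = 1.94 V.
Since V_DS = 0.91 V < V_ov = 1.94 V, the device is in the triode region.
I_D = k_n [V_ov · V_DS − ½ V_DS²] = 0.8992 × [1.94 × 0.91 − 0.5 × 0.91²] = 1.21 mA.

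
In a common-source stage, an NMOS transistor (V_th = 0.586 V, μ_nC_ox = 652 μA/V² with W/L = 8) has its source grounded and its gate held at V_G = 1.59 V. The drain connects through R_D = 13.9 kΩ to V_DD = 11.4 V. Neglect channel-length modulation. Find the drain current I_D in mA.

I_D = 0.808 mA

V_GS = V_G = 1.59 V, so V_ov = 1.59 − 0.586 = 1 V.
k_n = μ_nC_ox · (W/L) = 5.216 mA/V².
Assume saturation: I_D = ½ k_n V_ov² = 0.5 × 5.216 × 1² = 2.63 mA, giving V_DS = V_DD − I_D R_D = 11.4 − 2.63 × 13.9 = -25.1 V.
But -25.1 V < V_ov = 1 V, so the device is actually in triode.
In triode I_D = k_n[V_ov V_DS − ½ V_DS²] and I_D = (V_DD − V_DS)/R_D. Equating: 36.3 V_DS² − 73.79 V_DS + 11.4 = 0, giving V_DS = 0.168 V (the root below V_ov).
I_D = (11.4 − 0.168) / 13.9 = 0.808 mA.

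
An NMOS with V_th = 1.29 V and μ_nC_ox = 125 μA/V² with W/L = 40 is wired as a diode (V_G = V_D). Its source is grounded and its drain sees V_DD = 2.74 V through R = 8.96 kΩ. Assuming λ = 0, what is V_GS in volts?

With gate tied to drain, V_GS = V_DS ≥ V_GS − V_th, so the device is in saturation.
k_n = μ_nC_ox · (W/L) = 5 mA/V².
KCL at the drain: ½ k_n (V_GS − V_th)² = (V_DD − V_GS)/R.
Let x = V_GS − 1.29. Then 22.4 x² + x − 1.45 = 0, giving x = 0.233 V (positive root), so V_GS = 1.52 V.
I_D = (V_DD − V_GS)/R = (2.74 − 1.52) / 8.96 = 0.136 mA.

V_GS = 1.52 V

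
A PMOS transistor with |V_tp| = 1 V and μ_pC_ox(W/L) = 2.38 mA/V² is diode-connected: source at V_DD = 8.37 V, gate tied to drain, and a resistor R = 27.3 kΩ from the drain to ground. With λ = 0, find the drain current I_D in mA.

I_D = 0.253 mA

With gate tied to drain, V_SG = V_SD ≥ V_SG − |V_tp|, so the device is in saturation.
KCL at the drain: ½ k_p (V_SG − |V_tp|)² = (V_DD − V_SG)/R.
Let x = V_SG − 1. Then 32.5 x² + x − 7.37 = 0, giving x = 0.461 V (positive root), so V_SG = 1.46 V.
I_D = (V_DD − V_SG)/R = (8.37 − 1.46) / 27.3 = 0.253 mA.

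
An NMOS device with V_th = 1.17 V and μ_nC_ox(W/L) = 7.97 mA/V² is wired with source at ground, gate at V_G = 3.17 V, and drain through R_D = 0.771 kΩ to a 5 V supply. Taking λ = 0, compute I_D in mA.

I_D = 5.95 mA

V_GS = V_G = 3.17 V, so V_ov = 3.17 − 1.17 = 2 V.
Assume saturation: I_D = ½ k_n V_ov² = 0.5 × 7.97 × 2² = 15.9 mA, giving V_DS = V_DD − I_D R_D = 5 − 15.9 × 0.771 = -7.29 V.
But -7.29 V < V_ov = 2 V, so the device is actually in triode.
In triode I_D = k_n[V_ov V_DS − ½ V_DS²] and I_D = (V_DD − V_DS)/R_D. Equating: 3.07 V_DS² − 13.29 V_DS + 5 = 0, giving V_DS = 0.416 V (the root below V_ov).
I_D = (5 − 0.416) / 0.771 = 5.95 mA.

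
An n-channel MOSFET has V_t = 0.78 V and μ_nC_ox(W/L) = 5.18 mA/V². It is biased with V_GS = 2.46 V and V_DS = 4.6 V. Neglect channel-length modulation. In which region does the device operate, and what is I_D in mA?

V_ov = V_GS − V_t = 2.46 − 0.78 = 1.68 V.
Since V_DS = 4.6 V ≥ V_ov = 1.68 V, the device is in saturation.
I_D = ½ k_n V_ov² = 0.5 × 5.18 × 1.68² = 7.31 mA.

Saturation; I_D = 7.31 mA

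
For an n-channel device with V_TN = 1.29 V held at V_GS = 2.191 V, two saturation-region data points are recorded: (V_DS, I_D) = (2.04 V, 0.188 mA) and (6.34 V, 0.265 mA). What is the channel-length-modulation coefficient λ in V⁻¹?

With V_GS fixed, I_D ∝ (1 + λ V_DS) in saturation, so I_D2/I_D1 = (1 + λ V_DS2)/(1 + λ V_DS1).
0.265/0.188 = 1.41 = (1 + 6.34 λ)/(1 + 2.04 λ).
Solving: λ (I_D1 V_DS2 − I_D2 V_DS1) = I_D2 − I_D1, so λ = (0.265 − 0.188) / (0.188 × 6.34 − 0.265 × 2.04) = 0.077 / 0.651 = 0.118 V⁻¹.

λ = 0.118 V⁻¹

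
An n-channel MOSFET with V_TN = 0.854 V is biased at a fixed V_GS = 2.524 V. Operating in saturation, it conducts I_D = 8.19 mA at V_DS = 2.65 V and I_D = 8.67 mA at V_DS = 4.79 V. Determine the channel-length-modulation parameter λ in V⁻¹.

λ = 0.0295 V⁻¹

With V_GS fixed, I_D ∝ (1 + λ V_DS) in saturation, so I_D2/I_D1 = (1 + λ V_DS2)/(1 + λ V_DS1).
8.67/8.19 = 1.059 = (1 + 4.79 λ)/(1 + 2.65 λ).
Solving: λ (I_D1 V_DS2 − I_D2 V_DS1) = I_D2 − I_D1, so λ = (8.67 − 8.19) / (8.19 × 4.79 − 8.67 × 2.65) = 0.48 / 16.3 = 0.0295 V⁻¹.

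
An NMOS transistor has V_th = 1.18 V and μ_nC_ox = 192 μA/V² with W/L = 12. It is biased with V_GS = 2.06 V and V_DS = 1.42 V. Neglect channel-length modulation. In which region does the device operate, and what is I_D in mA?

k_n = μ_nC_ox · (W/L) = 2.304 mA/V².
V_ov = V_GS − V_th = 2.06 − 1.18 = 0.88 V.
Since V_DS = 1.42 V ≥ V_ov = 0.88 V, the device is in saturation.
I_D = ½ k_n V_ov² = 0.5 × 2.304 × 0.88² = 0.892 mA.

Saturation; I_D = 0.892 mA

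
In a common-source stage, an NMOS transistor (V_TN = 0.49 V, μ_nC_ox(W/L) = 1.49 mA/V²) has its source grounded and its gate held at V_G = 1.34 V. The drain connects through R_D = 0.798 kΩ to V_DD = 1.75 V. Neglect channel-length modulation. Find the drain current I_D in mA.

I_D = 0.538 mA

V_GS = V_G = 1.34 V, so V_ov = 1.34 − 0.49 = 0.85 V.
Assume saturation: I_D = ½ k_n V_ov² = 0.5 × 1.49 × 0.85² = 0.538 mA, giving V_DS = V_DD − I_D R_D = 1.75 − 0.538 × 0.798 = 1.32 V.
V_DS = 1.32 V ≥ V_ov = 0.85 V, confirming saturation.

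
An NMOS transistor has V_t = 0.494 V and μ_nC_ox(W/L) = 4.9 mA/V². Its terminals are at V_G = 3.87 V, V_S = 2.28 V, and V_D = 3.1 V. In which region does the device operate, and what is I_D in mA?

Triode; I_D = 2.76 mA

V_GS = V_G − V_S = 3.87 − 2.28 = 1.59 V; V_DS = V_D − V_S = 3.1 − 2.28 = 0.82 V.
V_ov = V_GS − V_t = 1.59 − 0.494 = 1.1 V.
Since V_DS = 0.82 V < V_ov = 1.1 V, the device is in the triode region.
I_D = k_n [V_ov · V_DS − ½ V_DS²] = 4.9 × [1.1 × 0.82 − 0.5 × 0.82²] = 2.76 mA.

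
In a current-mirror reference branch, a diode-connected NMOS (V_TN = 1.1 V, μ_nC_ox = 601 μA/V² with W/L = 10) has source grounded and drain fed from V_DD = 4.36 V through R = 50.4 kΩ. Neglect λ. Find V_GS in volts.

V_GS = 1.24 V

With gate tied to drain, V_GS = V_DS ≥ V_GS − V_TN, so the device is in saturation.
k_n = μ_nC_ox · (W/L) = 6.01 mA/V².
KCL at the drain: ½ k_n (V_GS − V_TN)² = (V_DD − V_GS)/R.
Let x = V_GS − 1.1. Then 151 x² + x − 3.26 = 0, giving x = 0.143 V (positive root), so V_GS = 1.24 V.
I_D = (V_DD − V_GS)/R = (4.36 − 1.24) / 50.4 = 0.0618 mA.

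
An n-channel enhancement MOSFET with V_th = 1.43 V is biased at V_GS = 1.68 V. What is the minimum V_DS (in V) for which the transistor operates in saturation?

The boundary between triode and saturation is V_DS = V_GS − V_th = V_ov.
V_ov = 1.68 − 1.43 = 0.25 V.

V_DS,sat = 0.250 V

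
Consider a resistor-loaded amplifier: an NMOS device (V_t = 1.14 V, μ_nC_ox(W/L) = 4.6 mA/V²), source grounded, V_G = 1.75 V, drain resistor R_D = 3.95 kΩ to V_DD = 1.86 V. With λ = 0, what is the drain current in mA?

I_D = 0.426 mA

V_GS = V_G = 1.75 V, so V_ov = 1.75 − 1.14 = 0.61 V.
Assume saturation: I_D = ½ k_n V_ov² = 0.5 × 4.6 × 0.61² = 0.856 mA, giving V_DS = V_DD − I_D R_D = 1.86 − 0.856 × 3.95 = -1.52 V.
But -1.52 V < V_ov = 0.61 V, so the device is actually in triode.
In triode I_D = k_n[V_ov V_DS − ½ V_DS²] and I_D = (V_DD − V_DS)/R_D. Equating: 9.08 V_DS² − 12.08 V_DS + 1.86 = 0, giving V_DS = 0.178 V (the root below V_ov).
I_D = (1.86 − 0.178) / 3.95 = 0.426 mA.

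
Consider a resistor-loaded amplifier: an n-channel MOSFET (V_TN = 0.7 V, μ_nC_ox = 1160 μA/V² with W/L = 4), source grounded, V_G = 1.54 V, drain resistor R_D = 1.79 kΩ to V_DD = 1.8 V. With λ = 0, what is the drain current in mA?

I_D = 0.860 mA

V_GS = V_G = 1.54 V, so V_ov = 1.54 − 0.7 = 0.84 V.
k_n = μ_nC_ox · (W/L) = 4.64 mA/V².
Assume saturation: I_D = ½ k_n V_ov² = 0.5 × 4.64 × 0.84² = 1.64 mA, giving V_DS = V_DD − I_D R_D = 1.8 − 1.64 × 1.79 = -1.13 V.
But -1.13 V < V_ov = 0.84 V, so the device is actually in triode.
In triode I_D = k_n[V_ov V_DS − ½ V_DS²] and I_D = (V_DD − V_DS)/R_D. Equating: 4.15 V_DS² − 7.977 V_DS + 1.8 = 0, giving V_DS = 0.261 V (the root below V_ov).
I_D = (1.8 − 0.261) / 1.79 = 0.86 mA.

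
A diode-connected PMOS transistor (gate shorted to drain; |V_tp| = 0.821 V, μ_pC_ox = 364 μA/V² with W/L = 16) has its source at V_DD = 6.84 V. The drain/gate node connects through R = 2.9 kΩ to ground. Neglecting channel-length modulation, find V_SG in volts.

With gate tied to drain, V_SG = V_SD ≥ V_SG − |V_tp|, so the device is in saturation.
k_p = μ_pC_ox · (W/L) = 5.824 mA/V².
KCL at the drain: ½ k_p (V_SG − |V_tp|)² = (V_DD − V_SG)/R.
Let x = V_SG − 0.821. Then 8.44 x² + x − 6.019 = 0, giving x = 0.787 V (positive root), so V_SG = 1.61 V.
I_D = (V_DD − V_SG)/R = (6.84 − 1.61) / 2.9 = 1.8 mA.

V_SG = 1.61 V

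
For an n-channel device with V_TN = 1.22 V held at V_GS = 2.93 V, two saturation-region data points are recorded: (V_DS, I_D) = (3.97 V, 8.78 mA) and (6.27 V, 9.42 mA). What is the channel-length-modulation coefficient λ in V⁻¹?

λ = 0.0363 V⁻¹

With V_GS fixed, I_D ∝ (1 + λ V_DS) in saturation, so I_D2/I_D1 = (1 + λ V_DS2)/(1 + λ V_DS1).
9.42/8.78 = 1.073 = (1 + 6.27 λ)/(1 + 3.97 λ).
Solving: λ (I_D1 V_DS2 − I_D2 V_DS1) = I_D2 − I_D1, so λ = (9.42 − 8.78) / (8.78 × 6.27 − 9.42 × 3.97) = 0.64 / 17.7 = 0.0363 V⁻¹.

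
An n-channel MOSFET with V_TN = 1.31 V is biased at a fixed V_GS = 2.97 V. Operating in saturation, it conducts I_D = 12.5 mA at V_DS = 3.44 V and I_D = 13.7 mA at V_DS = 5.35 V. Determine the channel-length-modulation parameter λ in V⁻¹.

With V_GS fixed, I_D ∝ (1 + λ V_DS) in saturation, so I_D2/I_D1 = (1 + λ V_DS2)/(1 + λ V_DS1).
13.7/12.5 = 1.096 = (1 + 5.35 λ)/(1 + 3.44 λ).
Solving: λ (I_D1 V_DS2 − I_D2 V_DS1) = I_D2 − I_D1, so λ = (13.7 − 12.5) / (12.5 × 5.35 − 13.7 × 3.44) = 1.2 / 19.7 = 0.0608 V⁻¹.

λ = 0.0608 V⁻¹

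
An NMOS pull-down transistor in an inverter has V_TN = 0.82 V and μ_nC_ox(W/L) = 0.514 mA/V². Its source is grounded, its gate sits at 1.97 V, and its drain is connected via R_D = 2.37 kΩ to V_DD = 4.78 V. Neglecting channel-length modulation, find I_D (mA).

V_GS = V_G = 1.97 V, so V_ov = 1.97 − 0.82 = 1.15 V.
Assume saturation: I_D = ½ k_n V_ov² = 0.5 × 0.514 × 1.15² = 0.34 mA, giving V_DS = V_DD − I_D R_D = 4.78 − 0.34 × 2.37 = 3.97 V.
V_DS = 3.97 V ≥ V_ov = 1.15 V, confirming saturation.

I_D = 0.340 mA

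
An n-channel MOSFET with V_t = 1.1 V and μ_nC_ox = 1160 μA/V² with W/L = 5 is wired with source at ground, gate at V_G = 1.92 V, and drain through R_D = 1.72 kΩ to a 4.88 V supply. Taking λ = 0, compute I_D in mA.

I_D = 1.95 mA

V_GS = V_G = 1.92 V, so V_ov = 1.92 − 1.1 = 0.82 V.
k_n = μ_nC_ox · (W/L) = 5.8 mA/V².
Assume saturation: I_D = ½ k_n V_ov² = 0.5 × 5.8 × 0.82² = 1.95 mA, giving V_DS = V_DD − I_D R_D = 4.88 − 1.95 × 1.72 = 1.53 V.
V_DS = 1.53 V ≥ V_ov = 0.82 V, confirming saturation.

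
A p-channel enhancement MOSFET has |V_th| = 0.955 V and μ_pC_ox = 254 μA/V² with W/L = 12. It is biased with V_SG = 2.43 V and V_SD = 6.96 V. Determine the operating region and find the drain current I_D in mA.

k_p = μ_pC_ox · (W/L) = 3.048 mA/V².
V_ov = V_SG − |V_th| = 2.43 − 0.955 = 1.48 V.
Since V_SD = 6.96 V ≥ V_ov = 1.48 V, the device is in saturation.
I_D = ½ k_p V_ov² = 0.5 × 3.048 × 1.48² = 3.32 mA.

Saturation; I_D = 3.32 mA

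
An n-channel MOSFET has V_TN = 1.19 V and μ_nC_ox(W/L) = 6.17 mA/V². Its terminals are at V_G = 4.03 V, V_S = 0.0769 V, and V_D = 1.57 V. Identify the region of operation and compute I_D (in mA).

Triode; I_D = 18.6 mA

V_GS = V_G − V_S = 4.03 − 0.0769 = 3.95 V; V_DS = V_D − V_S = 1.57 − 0.0769 = 1.49 V.
V_ov = V_GS − V_TN = 3.95 − 1.19 = 2.76 V.
Since V_DS = 1.49 V < V_ov = 2.76 V, the device is in the triode region.
I_D = k_n [V_ov · V_DS − ½ V_DS²] = 6.17 × [2.76 × 1.49 − 0.5 × 1.49²] = 18.6 mA.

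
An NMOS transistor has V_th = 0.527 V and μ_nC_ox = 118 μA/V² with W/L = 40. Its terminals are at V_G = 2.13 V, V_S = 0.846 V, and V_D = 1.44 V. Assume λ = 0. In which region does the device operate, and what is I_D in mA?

Triode; I_D = 1.29 mA

V_GS = V_G − V_S = 2.13 − 0.846 = 1.28 V; V_DS = V_D − V_S = 1.44 − 0.846 = 0.594 V.
k_n = μ_nC_ox · (W/L) = 4.72 mA/V².
V_ov = V_GS − V_th = 1.28 − 0.527 = 0.757 V.
Since V_DS = 0.594 V < V_ov = 0.757 V, the device is in the triode region.
I_D = k_n [V_ov · V_DS − ½ V_DS²] = 4.72 × [0.757 × 0.594 − 0.5 × 0.594²] = 1.29 mA.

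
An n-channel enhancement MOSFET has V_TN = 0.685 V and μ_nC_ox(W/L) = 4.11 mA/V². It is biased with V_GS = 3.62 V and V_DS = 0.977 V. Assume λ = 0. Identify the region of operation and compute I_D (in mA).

V_ov = V_GS − V_TN = 3.62 − 0.685 = 2.94 V.
Since V_DS = 0.977 V < V_ov = 2.94 V, the device is in the triode region.
I_D = k_n [V_ov · V_DS − ½ V_DS²] = 4.11 × [2.94 × 0.977 − 0.5 × 0.977²] = 9.82 mA.

Triode; I_D = 9.82 mA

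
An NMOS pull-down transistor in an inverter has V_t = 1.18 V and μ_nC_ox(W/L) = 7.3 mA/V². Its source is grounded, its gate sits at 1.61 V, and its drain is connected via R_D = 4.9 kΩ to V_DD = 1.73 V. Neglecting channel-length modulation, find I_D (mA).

V_GS = V_G = 1.61 V, so V_ov = 1.61 − 1.18 = 0.43 V.
Assume saturation: I_D = ½ k_n V_ov² = 0.5 × 7.3 × 0.43² = 0.675 mA, giving V_DS = V_DD − I_D R_D = 1.73 − 0.675 × 4.9 = -1.58 V.
But -1.58 V < V_ov = 0.43 V, so the device is actually in triode.
In triode I_D = k_n[V_ov V_DS − ½ V_DS²] and I_D = (V_DD − V_DS)/R_D. Equating: 17.9 V_DS² − 16.38 V_DS + 1.73 = 0, giving V_DS = 0.122 V (the root below V_ov).
I_D = (1.73 − 0.122) / 4.9 = 0.328 mA.

I_D = 0.328 mA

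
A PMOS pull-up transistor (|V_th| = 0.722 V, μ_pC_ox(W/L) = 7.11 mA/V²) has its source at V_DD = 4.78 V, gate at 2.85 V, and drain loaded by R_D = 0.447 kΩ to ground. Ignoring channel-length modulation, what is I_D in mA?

V_SG = V_DD − V_G = 4.78 − 2.85 = 1.93 V, so V_ov = 1.93 − 0.722 = 1.21 V.
Assume saturation: I_D = ½ k_p V_ov² = 0.5 × 7.11 × 1.21² = 5.19 mA, giving V_SD = V_DD − I_D R_D = 4.78 − 5.19 × 0.447 = 2.46 V.
V_SD = 2.46 V ≥ V_ov = 1.21 V, confirming saturation.

I_D = 5.19 mA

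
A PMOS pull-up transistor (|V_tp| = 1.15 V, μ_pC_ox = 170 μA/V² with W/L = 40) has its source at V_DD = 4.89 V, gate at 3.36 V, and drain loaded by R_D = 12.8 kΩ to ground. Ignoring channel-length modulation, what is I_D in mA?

I_D = 0.367 mA

V_SG = V_DD − V_G = 4.89 − 3.36 = 1.53 V, so V_ov = 1.53 − 1.15 = 0.38 V.
k_p = μ_pC_ox · (W/L) = 6.8 mA/V².
Assume saturation: I_D = ½ k_p V_ov² = 0.5 × 6.8 × 0.38² = 0.491 mA, giving V_SD = V_DD − I_D R_D = 4.89 − 0.491 × 12.8 = -1.39 V.
But -1.39 V < V_ov = 0.38 V, so the device is actually in triode.
In triode I_D = k_p[V_ov V_SD − ½ V_SD²] and I_D = (V_DD − V_SD)/R_D. Equating: 43.5 V_SD² − 34.08 V_SD + 4.89 = 0, giving V_SD = 0.189 V (the root below V_ov).
I_D = (4.89 − 0.189) / 12.8 = 0.367 mA.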